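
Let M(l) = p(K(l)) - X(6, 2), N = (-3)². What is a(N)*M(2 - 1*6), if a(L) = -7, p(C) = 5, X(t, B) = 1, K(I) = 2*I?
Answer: -28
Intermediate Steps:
N = 9
M(l) = 4 (M(l) = 5 - 1*1 = 5 - 1 = 4)
a(N)*M(2 - 1*6) = -7*4 = -28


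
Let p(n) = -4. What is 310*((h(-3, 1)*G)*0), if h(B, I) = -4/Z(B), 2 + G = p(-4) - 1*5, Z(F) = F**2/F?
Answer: 0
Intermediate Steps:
Z(F) = F
G = -11 (G = -2 + (-4 - 1*5) = -2 + (-4 - 5) = -2 - 9 = -11)
h(B, I) = -4/B
310*((h(-3, 1)*G)*0) = 310*((-4/(-3)*(-11))*0) = 310*((-4*(-1/3)*(-11))*0) = 310*(((4/3)*(-11))*0) = 310*(-44/3*0) = 310*0 = 0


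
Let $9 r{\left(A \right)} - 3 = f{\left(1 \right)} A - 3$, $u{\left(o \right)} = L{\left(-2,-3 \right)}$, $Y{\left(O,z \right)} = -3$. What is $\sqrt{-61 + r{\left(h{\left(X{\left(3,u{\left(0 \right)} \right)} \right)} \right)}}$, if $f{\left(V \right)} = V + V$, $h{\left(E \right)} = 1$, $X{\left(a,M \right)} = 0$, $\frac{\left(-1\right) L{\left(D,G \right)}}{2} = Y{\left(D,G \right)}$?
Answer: $\frac{i \sqrt{547}}{3} \approx 7.796 i$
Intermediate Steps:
$L{\left(D,G \right)} = 6$ ($L{\left(D,G \right)} = \left(-2\right) \left(-3\right) = 6$)
$u{\left(o \right)} = 6$
$f{\left(V \right)} = 2 V$
$r{\left(A \right)} = \frac{2 A}{9}$ ($r{\left(A \right)} = \frac{1}{3} + \frac{2 \cdot 1 A - 3}{9} = \frac{1}{3} + \frac{2 A - 3}{9} = \frac{1}{3} + \frac{-3 + 2 A}{9} = \frac{1}{3} + \left(- \frac{1}{3} + \frac{2 A}{9}\right) = \frac{2 A}{9}$)
$\sqrt{-61 + r{\left(h{\left(X{\left(3,u{\left(0 \right)} \right)} \right)} \right)}} = \sqrt{-61 + \frac{2}{9} \cdot 1} = \sqrt{-61 + \frac{2}{9}} = \sqrt{- \frac{547}{9}} = \frac{i \sqrt{547}}{3}$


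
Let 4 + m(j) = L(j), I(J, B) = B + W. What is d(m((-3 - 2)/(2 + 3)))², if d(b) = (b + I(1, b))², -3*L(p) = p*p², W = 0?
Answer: 234256/81 ≈ 2892.1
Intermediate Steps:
I(J, B) = B (I(J, B) = B + 0 = B)
L(p) = -p³/3 (L(p) = -p*p²/3 = -p³/3)
m(j) = -4 - j³/3
d(b) = 4*b² (d(b) = (b + b)² = (2*b)² = 4*b²)
d(m((-3 - 2)/(2 + 3)))² = (4*(-4 - (-3 - 2)³/(2 + 3)³/3)²)² = (4*(-4 - (-1*1³)/3)²)² = (4*(-4 - (-5*⅕)³/3)²)² = (4*(-4 - ⅓*(-1)³)²)² = (4*(-4 - ⅓*(-1))²)² = (4*(-4 + ⅓)²)² = (4*(-11/3)²)² = (4*(121/9))² = (484/9)² = 234256/81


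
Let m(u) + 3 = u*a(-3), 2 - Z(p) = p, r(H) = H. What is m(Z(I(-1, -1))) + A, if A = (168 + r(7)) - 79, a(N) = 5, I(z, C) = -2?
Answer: 113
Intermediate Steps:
A = 96 (A = (168 + 7) - 79 = 175 - 79 = 96)
Z(p) = 2 - p
m(u) = -3 + 5*u (m(u) = -3 + u*5 = -3 + 5*u)
m(Z(I(-1, -1))) + A = (-3 + 5*(2 - 1*(-2))) + 96 = (-3 + 5*(2 + 2)) + 96 = (-3 + 5*4) + 96 = (-3 + 20) + 96 = 17 + 96 = 113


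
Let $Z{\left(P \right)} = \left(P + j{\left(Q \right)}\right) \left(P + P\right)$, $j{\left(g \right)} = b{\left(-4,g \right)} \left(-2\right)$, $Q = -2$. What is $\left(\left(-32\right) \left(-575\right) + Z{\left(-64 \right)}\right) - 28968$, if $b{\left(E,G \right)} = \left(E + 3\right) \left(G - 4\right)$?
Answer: $-840$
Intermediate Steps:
$b{\left(E,G \right)} = \left(-4 + G\right) \left(3 + E\right)$ ($b{\left(E,G \right)} = \left(3 + E\right) \left(-4 + G\right) = \left(-4 + G\right) \left(3 + E\right)$)
$j{\left(g \right)} = -8 + 2 g$ ($j{\left(g \right)} = \left(-12 - -16 + 3 g - 4 g\right) \left(-2\right) = \left(-12 + 16 + 3 g - 4 g\right) \left(-2\right) = \left(4 - g\right) \left(-2\right) = -8 + 2 g$)
$Z{\left(P \right)} = 2 P \left(-12 + P\right)$ ($Z{\left(P \right)} = \left(P + \left(-8 + 2 \left(-2\right)\right)\right) \left(P + P\right) = \left(P - 12\right) 2 P = \left(-12 + P\right) 2 P = 2 P \left(-12 + P\right)$)
$\left(\left(-32\right) \left(-575\right) + Z{\left(-64 \right)}\right) - 28968 = \left(\left(-32\right) \left(-575\right) + 2 \left(-64\right) \left(-12 - 64\right)\right) - 28968 = \left(18400 + 2 \left(-64\right) \left(-76\right)\right) - 28968 = \left(18400 + 9728\right) - 28968 = 28128 - 28968 = -840$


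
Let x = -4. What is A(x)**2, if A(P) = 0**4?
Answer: 0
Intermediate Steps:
A(P) = 0
A(x)**2 = 0**2 = 0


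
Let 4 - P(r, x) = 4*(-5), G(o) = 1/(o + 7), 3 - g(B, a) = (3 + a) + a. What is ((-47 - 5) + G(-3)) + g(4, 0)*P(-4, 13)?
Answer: -207/4 ≈ -51.750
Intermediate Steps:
g(B, a) = -2*a (g(B, a) = 3 - ((3 + a) + a) = 3 - (3 + 2*a) = 3 + (-3 - 2*a) = -2*a)
G(o) = 1/(7 + o)
P(r, x) = 24 (P(r, x) = 4 - 4*(-5) = 4 - 1*(-20) = 4 + 20 = 24)
((-47 - 5) + G(-3)) + g(4, 0)*P(-4, 13) = ((-47 - 5) + 1/(7 - 3)) - 2*0*24 = (-52 + 1/4) + 0*24 = (-52 + ¼) + 0 = -207/4 + 0 = -207/4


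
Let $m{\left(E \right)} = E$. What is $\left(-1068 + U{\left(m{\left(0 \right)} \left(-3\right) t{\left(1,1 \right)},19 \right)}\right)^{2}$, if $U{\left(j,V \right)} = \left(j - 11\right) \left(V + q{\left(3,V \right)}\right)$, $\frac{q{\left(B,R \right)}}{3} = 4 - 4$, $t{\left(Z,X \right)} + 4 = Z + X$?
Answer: $1630729$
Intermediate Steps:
$t{\left(Z,X \right)} = -4 + X + Z$ ($t{\left(Z,X \right)} = -4 + \left(Z + X\right) = -4 + \left(X + Z\right) = -4 + X + Z$)
$q{\left(B,R \right)} = 0$ ($q{\left(B,R \right)} = 3 \left(4 - 4\right) = 3 \cdot 0 = 0$)
$U{\left(j,V \right)} = V \left(-11 + j\right)$ ($U{\left(j,V \right)} = \left(j - 11\right) \left(V + 0\right) = \left(-11 + j\right) V = V \left(-11 + j\right)$)
$\left(-1068 + U{\left(m{\left(0 \right)} \left(-3\right) t{\left(1,1 \right)},19 \right)}\right)^{2} = \left(-1068 + 19 \left(-11 + 0 \left(-3\right) \left(-4 + 1 + 1\right)\right)\right)^{2} = \left(-1068 + 19 \left(-11 + 0 \left(-2\right)\right)\right)^{2} = \left(-1068 + 19 \left(-11 + 0\right)\right)^{2} = \left(-1068 + 19 \left(-11\right)\right)^{2} = \left(-1068 - 209\right)^{2} = \left(-1277\right)^{2} = 1630729$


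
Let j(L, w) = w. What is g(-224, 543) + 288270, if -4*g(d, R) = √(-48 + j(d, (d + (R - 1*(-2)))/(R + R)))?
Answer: 288270 - I*√6251378/1448 ≈ 2.8827e+5 - 1.7267*I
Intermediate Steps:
g(d, R) = -√(-48 + (2 + R + d)/(2*R))/4 (g(d, R) = -√(-48 + (d + (R - 1*(-2)))/(R + R))/4 = -√(-48 + (d + (R + 2))/((2*R)))/4 = -√(-48 + (d + (2 + R))*(1/(2*R)))/4 = -√(-48 + (2 + R + d)*(1/(2*R)))/4 = -√(-48 + (2 + R + d)/(2*R))/4)
g(-224, 543) + 288270 = -√2*√((2 - 224 - 95*543)/543)/8 + 288270 = -√2*√((2 - 224 - 51585)/543)/8 + 288270 = -√2*√((1/543)*(-51807))/8 + 288270 = -√2*√(-17269/181)/8 + 288270 = -√2*I*√3125689/181/8 + 288270 = -I*√6251378/1448 + 288270 = 288270 - I*√6251378/1448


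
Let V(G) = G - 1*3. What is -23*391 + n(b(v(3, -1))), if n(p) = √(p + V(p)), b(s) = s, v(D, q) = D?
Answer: -8993 + √3 ≈ -8991.3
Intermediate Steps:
V(G) = -3 + G (V(G) = G - 3 = -3 + G)
n(p) = √(-3 + 2*p) (n(p) = √(p + (-3 + p)) = √(-3 + 2*p))
-23*391 + n(b(v(3, -1))) = -23*391 + √(-3 + 2*3) = -8993 + √(-3 + 6) = -8993 + √3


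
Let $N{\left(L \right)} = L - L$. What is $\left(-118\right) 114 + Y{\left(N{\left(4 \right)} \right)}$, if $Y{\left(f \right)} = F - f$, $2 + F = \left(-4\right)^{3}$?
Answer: $-13518$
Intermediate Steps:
$F = -66$ ($F = -2 + \left(-4\right)^{3} = -2 - 64 = -66$)
$N{\left(L \right)} = 0$
$Y{\left(f \right)} = -66 - f$
$\left(-118\right) 114 + Y{\left(N{\left(4 \right)} \right)} = \left(-118\right) 114 - 66 = -13452 + \left(-66 + 0\right) = -13452 - 66 = -13518$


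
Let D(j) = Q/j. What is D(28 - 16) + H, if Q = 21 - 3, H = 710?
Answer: 1423/2 ≈ 711.50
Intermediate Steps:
Q = 18
D(j) = 18/j
D(28 - 16) + H = 18/(28 - 16) + 710 = 18/12 + 710 = 18*(1/12) + 710 = 3/2 + 710 = 1423/2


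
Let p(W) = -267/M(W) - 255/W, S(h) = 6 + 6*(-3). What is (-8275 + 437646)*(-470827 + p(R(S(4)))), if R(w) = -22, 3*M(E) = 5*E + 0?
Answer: -11118324602837/55 ≈ -2.0215e+11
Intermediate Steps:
S(h) = -12 (S(h) = 6 - 18 = -12)
M(E) = 5*E/3 (M(E) = (5*E + 0)/3 = (5*E)/3 = 5*E/3)
p(W) = -2076/(5*W) (p(W) = -267*3/(5*W) - 255/W = -801/(5*W) - 255/W = -2076/(5*W))
(-8275 + 437646)*(-470827 + p(R(S(4)))) = (-8275 + 437646)*(-470827 - 2076/5/(-22)) = 429371*(-470827 - 2076/5*(-1/22)) = 429371*(-470827 + 1038/55) = 429371*(-25894447/55) = -11118324602837/55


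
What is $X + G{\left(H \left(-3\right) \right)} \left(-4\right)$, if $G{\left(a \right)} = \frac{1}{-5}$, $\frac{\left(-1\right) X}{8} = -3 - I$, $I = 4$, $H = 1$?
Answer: $\frac{284}{5} \approx 56.8$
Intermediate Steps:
$X = 56$ ($X = - 8 \left(-3 - 4\right) = \left(-8\right) \left(-7\right) = 56$)
$G{\left(a \right)} = - \frac{1}{5}$
$X + G{\left(H \left(-3\right) \right)} \left(-4\right) = 56 - - \frac{4}{5} = 56 + \frac{4}{5} = \frac{284}{5}$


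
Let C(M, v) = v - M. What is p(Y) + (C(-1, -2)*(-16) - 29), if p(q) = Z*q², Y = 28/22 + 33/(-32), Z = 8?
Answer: -194119/15488 ≈ -12.534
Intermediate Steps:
Y = 85/352 (Y = 28*(1/22) + 33*(-1/32) = 14/11 - 33/32 = 85/352 ≈ 0.24148)
p(q) = 8*q²
p(Y) + (C(-1, -2)*(-16) - 29) = 8*(85/352)² + ((-2 - 1*(-1))*(-16) - 29) = 8*(7225/123904) + ((-2 + 1)*(-16) - 29) = 7225/15488 + (-1*(-16) - 29) = 7225/15488 + (16 - 29) = 7225/15488 - 13 = -194119/15488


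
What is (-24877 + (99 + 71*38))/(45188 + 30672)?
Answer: -1104/3793 ≈ -0.29106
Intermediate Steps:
(-24877 + (99 + 71*38))/(45188 + 30672) = (-24877 + (99 + 2698))/75860 = (-24877 + 2797)*(1/75860) = -22080*1/75860 = -1104/3793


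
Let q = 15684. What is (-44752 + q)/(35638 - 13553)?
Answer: -29068/22085 ≈ -1.3162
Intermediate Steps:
(-44752 + q)/(35638 - 13553) = (-44752 + 15684)/(35638 - 13553) = -29068/22085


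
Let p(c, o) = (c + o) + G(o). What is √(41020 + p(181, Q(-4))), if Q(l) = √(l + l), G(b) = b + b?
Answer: √(41201 + 6*I*√2) ≈ 202.98 + 0.021*I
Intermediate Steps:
G(b) = 2*b
Q(l) = √2*√l (Q(l) = √(2*l) = √2*√l)
p(c, o) = c + 3*o (p(c, o) = (c + o) + 2*o = c + 3*o)
√(41020 + p(181, Q(-4))) = √(41020 + (181 + 3*(√2*√(-4)))) = √(41020 + (181 + 3*(√2*(2*I)))) = √(41020 + (181 + 3*(2*I*√2))) = √(41020 + (181 + 6*I*√2)) = √(41201 + 6*I*√2)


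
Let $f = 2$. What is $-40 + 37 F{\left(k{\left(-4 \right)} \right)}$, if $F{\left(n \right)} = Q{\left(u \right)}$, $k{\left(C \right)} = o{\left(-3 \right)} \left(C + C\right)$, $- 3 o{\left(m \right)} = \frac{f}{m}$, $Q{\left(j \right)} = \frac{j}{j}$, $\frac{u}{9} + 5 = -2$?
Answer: $-3$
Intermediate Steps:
$u = -63$ ($u = -45 + 9 \left(-2\right) = -45 - 18 = -63$)
$Q{\left(j \right)} = 1$
$o{\left(m \right)} = - \frac{2}{3 m}$ ($o{\left(m \right)} = - \frac{2 \frac{1}{m}}{3} = - \frac{2}{3 m}$)
$k{\left(C \right)} = \frac{4 C}{9}$ ($k{\left(C \right)} = - \frac{2}{3 \left(-3\right)} \left(C + C\right) = \left(- \frac{2}{3}\right) \left(- \frac{1}{3}\right) 2 C = \frac{2 \cdot 2 C}{9} = \frac{4 C}{9}$)
$F{\left(n \right)} = 1$
$-40 + 37 F{\left(k{\left(-4 \right)} \right)} = -40 + 37 \cdot 1 = -40 + 37 = -3$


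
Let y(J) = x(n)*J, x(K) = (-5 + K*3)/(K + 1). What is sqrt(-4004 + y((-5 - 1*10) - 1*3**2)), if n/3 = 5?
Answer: 4*I*sqrt(254) ≈ 63.75*I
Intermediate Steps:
n = 15 (n = 3*5 = 15)
x(K) = (-5 + 3*K)/(1 + K)
y(J) = 5*J/2 (y(J) = ((-5 + 3*15)/(1 + 15))*J = ((-5 + 45)/16)*J = ((1/16)*40)*J = 5*J/2)
sqrt(-4004 + y((-5 - 1*10) - 1*3**2)) = sqrt(-4004 + 5*((-5 - 1*10) - 1*3**2)/2) = sqrt(-4004 + 5*((-5 - 10) - 1*9)/2) = sqrt(-4004 + 5*(-15 - 9)/2) = sqrt(-4004 + (5/2)*(-24)) = sqrt(-4004 - 60) = sqrt(-4064) = 4*I*sqrt(254)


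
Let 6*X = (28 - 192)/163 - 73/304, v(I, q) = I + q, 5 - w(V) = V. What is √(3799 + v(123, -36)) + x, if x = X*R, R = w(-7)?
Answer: -61755/24776 + √3886 ≈ 59.845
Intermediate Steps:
w(V) = 5 - V
R = 12 (R = 5 - 1*(-7) = 5 + 7 = 12)
X = -20585/99104 (X = ((28 - 192)/163 - 73/304)/6 = (-164*1/163 - 73*1/304)/6 = (-164/163 - 73/304)/6 = (⅙)*(-61755/49552) = -20585/99104 ≈ -0.20771)
x = -61755/24776 (x = -20585/99104*12 = -61755/24776 ≈ -2.4925)
√(3799 + v(123, -36)) + x = √(3799 + (123 - 36)) - 61755/24776 = √(3799 + 87) - 61755/24776 = √3886 - 61755/24776 = -61755/24776 + √3886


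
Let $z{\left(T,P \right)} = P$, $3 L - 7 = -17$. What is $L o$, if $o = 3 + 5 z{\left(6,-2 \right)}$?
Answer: $\frac{70}{3} \approx 23.333$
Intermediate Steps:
$L = - \frac{10}{3}$ ($L = \frac{7}{3} + \frac{1}{3} \left(-17\right) = \frac{7}{3} - \frac{17}{3} = - \frac{10}{3} \approx -3.3333$)
$o = -7$ ($o = 3 + 5 \left(-2\right) = 3 - 10 = -7$)
$L o = \left(- \frac{10}{3}\right) \left(-7\right) = \frac{70}{3}$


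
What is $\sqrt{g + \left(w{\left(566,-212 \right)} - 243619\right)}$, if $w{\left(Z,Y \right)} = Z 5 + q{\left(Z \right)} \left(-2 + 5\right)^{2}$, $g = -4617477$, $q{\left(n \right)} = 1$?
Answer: $i \sqrt{4858257} \approx 2204.1 i$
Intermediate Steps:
$w{\left(Z,Y \right)} = 9 + 5 Z$ ($w{\left(Z,Y \right)} = Z 5 + 1 \left(-2 + 5\right)^{2} = 5 Z + 1 \cdot 3^{2} = 5 Z + 1 \cdot 9 = 5 Z + 9 = 9 + 5 Z$)
$\sqrt{g + \left(w{\left(566,-212 \right)} - 243619\right)} = \sqrt{-4617477 + \left(\left(9 + 5 \cdot 566\right) - 243619\right)} = \sqrt{-4617477 + \left(\left(9 + 2830\right) - 243619\right)} = \sqrt{-4617477 + \left(2839 - 243619\right)} = \sqrt{-4617477 - 240780} = \sqrt{-4858257} = i \sqrt{4858257}$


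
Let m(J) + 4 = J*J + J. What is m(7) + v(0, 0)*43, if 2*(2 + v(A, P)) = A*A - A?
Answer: -34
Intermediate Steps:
v(A, P) = -2 + A²/2 - A/2 (v(A, P) = -2 + (A*A - A)/2 = -2 + (A² - A)/2 = -2 + (A²/2 - A/2) = -2 + A²/2 - A/2)
m(J) = -4 + J + J² (m(J) = -4 + (J*J + J) = -4 + (J² + J) = -4 + (J + J²) = -4 + J + J²)
m(7) + v(0, 0)*43 = (-4 + 7 + 7²) + (-2 + (½)*0² - ½*0)*43 = (-4 + 7 + 49) + (-2 + (½)*0 + 0)*43 = 52 + (-2 + 0 + 0)*43 = 52 - 2*43 = 52 - 86 = -34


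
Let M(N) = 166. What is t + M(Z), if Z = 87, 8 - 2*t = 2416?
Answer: -1038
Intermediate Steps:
t = -1204 (t = 4 - ½*2416 = 4 - 1208 = -1204)
t + M(Z) = -1204 + 166 = -1038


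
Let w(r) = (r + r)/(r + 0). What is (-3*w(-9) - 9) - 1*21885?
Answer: -21900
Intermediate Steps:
w(r) = 2 (w(r) = (2*r)/r = 2)
(-3*w(-9) - 9) - 1*21885 = (-3*2 - 9) - 1*21885 = (-6 - 9) - 21885 = -15 - 21885 = -21900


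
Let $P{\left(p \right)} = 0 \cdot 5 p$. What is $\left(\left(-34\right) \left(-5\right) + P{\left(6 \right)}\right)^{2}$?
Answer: $28900$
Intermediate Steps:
$P{\left(p \right)} = 0$ ($P{\left(p \right)} = 0 p = 0$)
$\left(\left(-34\right) \left(-5\right) + P{\left(6 \right)}\right)^{2} = \left(\left(-34\right) \left(-5\right) + 0\right)^{2} = \left(170 + 0\right)^{2} = 170^{2} = 28900$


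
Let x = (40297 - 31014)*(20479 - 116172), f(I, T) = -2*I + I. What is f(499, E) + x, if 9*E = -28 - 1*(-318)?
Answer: -888318618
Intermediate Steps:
E = 290/9 (E = (-28 - 1*(-318))/9 = (-28 + 318)/9 = (1/9)*290 = 290/9 ≈ 32.222)
f(I, T) = -I
x = -888318119 (x = 9283*(-95693) = -888318119)
f(499, E) + x = -1*499 - 888318119 = -499 - 888318119 = -888318618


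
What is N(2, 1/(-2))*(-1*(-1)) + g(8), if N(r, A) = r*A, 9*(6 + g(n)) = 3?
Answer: -20/3 ≈ -6.6667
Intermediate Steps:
g(n) = -17/3 (g(n) = -6 + (⅑)*3 = -6 + ⅓ = -17/3)
N(r, A) = A*r
N(2, 1/(-2))*(-1*(-1)) + g(8) = (2/(-2))*(-1*(-1)) - 17/3 = -½*2*1 - 17/3 = -1*1 - 17/3 = -1 - 17/3 = -20/3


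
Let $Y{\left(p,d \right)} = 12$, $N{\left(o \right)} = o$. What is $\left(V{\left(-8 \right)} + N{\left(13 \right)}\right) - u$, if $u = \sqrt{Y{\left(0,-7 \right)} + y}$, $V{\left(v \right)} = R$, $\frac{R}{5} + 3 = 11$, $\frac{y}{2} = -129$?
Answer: $53 - i \sqrt{246} \approx 53.0 - 15.684 i$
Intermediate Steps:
$y = -258$ ($y = 2 \left(-129\right) = -258$)
$R = 40$ ($R = -15 + 5 \cdot 11 = -15 + 55 = 40$)
$V{\left(v \right)} = 40$
$u = i \sqrt{246}$ ($u = \sqrt{12 - 258} = \sqrt{-246} = i \sqrt{246} \approx 15.684 i$)
$\left(V{\left(-8 \right)} + N{\left(13 \right)}\right) - u = \left(40 + 13\right) - i \sqrt{246} = 53 - i \sqrt{246}$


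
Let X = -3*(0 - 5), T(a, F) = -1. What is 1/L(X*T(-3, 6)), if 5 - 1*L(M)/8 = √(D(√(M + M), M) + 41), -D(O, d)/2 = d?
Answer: -5/368 - √71/368 ≈ -0.036484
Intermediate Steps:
D(O, d) = -2*d
X = 15 (X = -3*(-5) = 15)
L(M) = 40 - 8*√(41 - 2*M) (L(M) = 40 - 8*√(-2*M + 41) = 40 - 8*√(41 - 2*M))
1/L(X*T(-3, 6)) = 1/(40 - 8*√(41 - 30*(-1))) = 1/(40 - 8*√(41 - 2*(-15))) = 1/(40 - 8*√(41 + 30)) = 1/(40 - 8*√71)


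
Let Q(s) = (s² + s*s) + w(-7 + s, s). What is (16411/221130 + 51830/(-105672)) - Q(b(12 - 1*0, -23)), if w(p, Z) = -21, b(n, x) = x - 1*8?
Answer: -75562700711/39740220 ≈ -1901.4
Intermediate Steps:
b(n, x) = -8 + x (b(n, x) = x - 8 = -8 + x)
Q(s) = -21 + 2*s² (Q(s) = (s² + s*s) - 21 = (s² + s²) - 21 = 2*s² - 21 = -21 + 2*s²)
(16411/221130 + 51830/(-105672)) - Q(b(12 - 1*0, -23)) = (16411/221130 + 51830/(-105672)) - (-21 + 2*(-8 - 23)²) = (16411*(1/221130) + 51830*(-1/105672)) - (-21 + 2*(-31)²) = (16411/221130 - 25915/52836) - (-21 + 2*961) = -16542491/39740220 - (-21 + 1922) = -16542491/39740220 - 1*1901 = -16542491/39740220 - 1901 = -75562700711/39740220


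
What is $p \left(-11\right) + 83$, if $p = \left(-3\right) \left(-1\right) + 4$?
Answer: $6$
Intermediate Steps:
$p = 7$ ($p = 3 + 4 = 7$)
$p \left(-11\right) + 83 = 7 \left(-11\right) + 83 = -77 + 83 = 6$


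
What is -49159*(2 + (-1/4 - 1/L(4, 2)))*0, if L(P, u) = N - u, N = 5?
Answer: 0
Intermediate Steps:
L(P, u) = 5 - u
-49159*(2 + (-1/4 - 1/L(4, 2)))*0 = -49159*(2 + (-1/4 - 1/(5 - 1*2)))*0 = -49159*(2 + (-1*¼ - 1/(5 - 2)))*0 = -49159*(2 + (-¼ - 1/3))*0 = -49159*(2 + (-¼ - 1*⅓))*0 = -49159*(2 + (-¼ - ⅓))*0 = -49159*(2 - 7/12)*0 = -835703*0/12 = -49159*0 = 0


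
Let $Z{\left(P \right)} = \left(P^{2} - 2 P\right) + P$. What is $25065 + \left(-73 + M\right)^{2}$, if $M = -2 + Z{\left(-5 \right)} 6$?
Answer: $36090$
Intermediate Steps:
$Z{\left(P \right)} = P^{2} - P$
$M = 178$ ($M = -2 + - 5 \left(-1 - 5\right) 6 = -2 + \left(-5\right) \left(-6\right) 6 = -2 + 30 \cdot 6 = -2 + 180 = 178$)
$25065 + \left(-73 + M\right)^{2} = 25065 + \left(-73 + 178\right)^{2} = 25065 + 105^{2} = 25065 + 11025 = 36090$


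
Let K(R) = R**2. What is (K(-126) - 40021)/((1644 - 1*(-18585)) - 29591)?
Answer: 24145/9362 ≈ 2.5790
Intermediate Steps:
(K(-126) - 40021)/((1644 - 1*(-18585)) - 29591) = ((-126)**2 - 40021)/((1644 - 1*(-18585)) - 29591) = (15876 - 40021)/((1644 + 18585) - 29591) = -24145/(20229 - 29591) = -24145/(-9362) = -24145*(-1/9362) = 24145/9362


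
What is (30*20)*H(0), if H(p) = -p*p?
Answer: 0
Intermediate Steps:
H(p) = -p**2
(30*20)*H(0) = (30*20)*(-1*0**2) = 600*(-1*0) = 600*0 = 0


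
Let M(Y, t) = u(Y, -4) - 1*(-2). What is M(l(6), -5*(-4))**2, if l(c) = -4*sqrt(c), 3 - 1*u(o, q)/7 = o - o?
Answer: 529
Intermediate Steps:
u(o, q) = 21 (u(o, q) = 21 - 7*(o - o) = 21 - 7*0 = 21 + 0 = 21)
M(Y, t) = 23 (M(Y, t) = 21 - 1*(-2) = 21 + 2 = 23)
M(l(6), -5*(-4))**2 = 23**2 = 529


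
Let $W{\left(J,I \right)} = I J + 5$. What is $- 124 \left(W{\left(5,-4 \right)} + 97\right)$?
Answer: $-10168$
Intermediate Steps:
$W{\left(J,I \right)} = 5 + I J$
$- 124 \left(W{\left(5,-4 \right)} + 97\right) = - 124 \left(\left(5 - 20\right) + 97\right) = - 124 \left(-15 + 97\right) = \left(-124\right) 82 = -10168$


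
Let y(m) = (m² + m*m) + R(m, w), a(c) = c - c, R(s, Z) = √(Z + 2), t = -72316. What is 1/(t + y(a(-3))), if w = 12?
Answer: -36158/2614801921 - √14/5229603842 ≈ -1.3829e-5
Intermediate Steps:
R(s, Z) = √(2 + Z)
a(c) = 0
y(m) = √14 + 2*m² (y(m) = (m² + m*m) + √(2 + 12) = (m² + m²) + √14 = 2*m² + √14 = √14 + 2*m²)
1/(t + y(a(-3))) = 1/(-72316 + (√14 + 2*0²)) = 1/(-72316 + (√14 + 2*0)) = 1/(-72316 + (√14 + 0)) = 1/(-72316 + √14)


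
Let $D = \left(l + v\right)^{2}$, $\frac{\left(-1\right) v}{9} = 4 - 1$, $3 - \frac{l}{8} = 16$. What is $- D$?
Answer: $-17161$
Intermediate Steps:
$l = -104$ ($l = 24 - 128 = -104$)
$v = -27$ ($v = - 9 \left(4 - 1\right) = \left(-9\right) 3 = -27$)
$D = 17161$ ($D = \left(-104 - 27\right)^{2} = \left(-131\right)^{2} = 17161$)
$- D = \left(-1\right) 17161 = -17161$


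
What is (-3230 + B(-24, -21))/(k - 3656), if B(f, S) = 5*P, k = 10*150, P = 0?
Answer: 1615/1078 ≈ 1.4981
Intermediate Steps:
k = 1500
B(f, S) = 0 (B(f, S) = 5*0 = 0)
(-3230 + B(-24, -21))/(k - 3656) = (-3230 + 0)/(1500 - 3656) = -3230/(-2156) = -3230*(-1/2156) = 1615/1078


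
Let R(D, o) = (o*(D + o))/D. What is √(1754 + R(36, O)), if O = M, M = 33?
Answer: √7269/2 ≈ 42.629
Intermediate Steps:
O = 33
R(D, o) = o*(D + o)/D
√(1754 + R(36, O)) = √(1754 + 33*(36 + 33)/36) = √(1754 + 33*(1/36)*69) = √(1754 + 253/4) = √(7269/4) = √7269/2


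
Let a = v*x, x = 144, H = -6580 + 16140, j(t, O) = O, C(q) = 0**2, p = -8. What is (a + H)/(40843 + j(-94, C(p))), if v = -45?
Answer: 280/3713 ≈ 0.075411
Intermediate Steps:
C(q) = 0
H = 9560
a = -6480 (a = -45*144 = -6480)
(a + H)/(40843 + j(-94, C(p))) = (-6480 + 9560)/(40843 + 0) = 3080/40843 = 3080*(1/40843) = 280/3713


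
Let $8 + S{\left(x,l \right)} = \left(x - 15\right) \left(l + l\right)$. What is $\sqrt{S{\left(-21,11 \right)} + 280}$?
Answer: $2 i \sqrt{130} \approx 22.803 i$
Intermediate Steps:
$S{\left(x,l \right)} = -8 + 2 l \left(-15 + x\right)$ ($S{\left(x,l \right)} = -8 + \left(x - 15\right) \left(l + l\right) = -8 + \left(-15 + x\right) 2 l = -8 + 2 l \left(-15 + x\right)$)
$\sqrt{S{\left(-21,11 \right)} + 280} = \sqrt{\left(-8 - 330 + 2 \cdot 11 \left(-21\right)\right) + 280} = \sqrt{\left(-8 - 330 - 462\right) + 280} = \sqrt{-800 + 280} = \sqrt{-520} = 2 i \sqrt{130}$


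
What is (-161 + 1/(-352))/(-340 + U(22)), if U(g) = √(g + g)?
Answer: 4817205/10168928 + 56673*√11/20337856 ≈ 0.48296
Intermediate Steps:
U(g) = √2*√g (U(g) = √(2*g) = √2*√g)
(-161 + 1/(-352))/(-340 + U(22)) = (-161 + 1/(-352))/(-340 + √2*√22) = (-161 - 1/352)/(-340 + 2*√11) = -56673/(352*(-340 + 2*√11))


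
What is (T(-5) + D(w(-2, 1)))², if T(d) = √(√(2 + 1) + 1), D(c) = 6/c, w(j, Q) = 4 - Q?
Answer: (2 + √(1 + √3))² ≈ 13.344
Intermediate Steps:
T(d) = √(1 + √3) (T(d) = √(√3 + 1) = √(1 + √3))
(T(-5) + D(w(-2, 1)))² = (√(1 + √3) + 6/(4 - 1*1))² = (√(1 + √3) + 6/(4 - 1))² = (√(1 + √3) + 6/3)² = (√(1 + √3) + 6*(⅓))² = (√(1 + √3) + 2)² = (2 + √(1 + √3))²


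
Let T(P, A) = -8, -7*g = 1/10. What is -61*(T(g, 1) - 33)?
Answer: 2501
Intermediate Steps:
g = -1/70 (g = -⅐/10 = -⅐*⅒ = -1/70 ≈ -0.014286)
-61*(T(g, 1) - 33) = -61*(-8 - 33) = -61*(-41) = 2501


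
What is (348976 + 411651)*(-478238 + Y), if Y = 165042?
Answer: -238225333892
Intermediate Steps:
(348976 + 411651)*(-478238 + Y) = (348976 + 411651)*(-478238 + 165042) = 760627*(-313196) = -238225333892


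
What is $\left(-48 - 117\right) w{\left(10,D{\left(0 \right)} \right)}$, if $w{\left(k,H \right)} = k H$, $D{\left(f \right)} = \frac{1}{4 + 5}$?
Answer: $- \frac{550}{3} \approx -183.33$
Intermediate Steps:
$D{\left(f \right)} = \frac{1}{9}$
$w{\left(k,H \right)} = H k$
$\left(-48 - 117\right) w{\left(10,D{\left(0 \right)} \right)} = \left(-48 - 117\right) \frac{1}{9} \cdot 10 = \left(-165\right) \frac{10}{9} = - \frac{550}{3}$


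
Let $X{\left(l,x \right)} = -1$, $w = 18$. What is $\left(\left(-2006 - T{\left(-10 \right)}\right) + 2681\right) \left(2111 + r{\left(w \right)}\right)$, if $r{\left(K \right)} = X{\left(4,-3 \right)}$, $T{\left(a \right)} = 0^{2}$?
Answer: $1424250$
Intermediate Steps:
$T{\left(a \right)} = 0$
$r{\left(K \right)} = -1$
$\left(\left(-2006 - T{\left(-10 \right)}\right) + 2681\right) \left(2111 + r{\left(w \right)}\right) = \left(\left(-2006 - 0\right) + 2681\right) \left(2111 - 1\right) = \left(\left(-2006 + 0\right) + 2681\right) 2110 = \left(-2006 + 2681\right) 2110 = 675 \cdot 2110 = 1424250$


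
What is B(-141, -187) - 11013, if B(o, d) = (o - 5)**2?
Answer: 10303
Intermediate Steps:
B(o, d) = (-5 + o)**2
B(-141, -187) - 11013 = (-5 - 141)**2 - 11013 = (-146)**2 - 11013 = 21316 - 11013 = 10303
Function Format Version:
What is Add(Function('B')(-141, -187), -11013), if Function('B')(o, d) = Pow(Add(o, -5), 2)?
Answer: 10303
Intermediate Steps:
Function('B')(o, d) = Pow(Add(-5, o), 2)
Add(Function('B')(-141, -187), -11013) = Add(Pow(Add(-5, -141), 2), -11013) = Add(Pow(-146, 2), -11013) = Add(21316, -11013) = 10303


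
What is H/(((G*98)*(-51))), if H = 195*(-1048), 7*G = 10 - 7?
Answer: 34060/357 ≈ 95.406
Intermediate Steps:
G = 3/7 (G = (10 - 7)/7 = (⅐)*3 = 3/7 ≈ 0.42857)
H = -204360
H/(((G*98)*(-51))) = -204360/(((3/7)*98)*(-51)) = -204360/(42*(-51)) = -204360/(-2142) = -204360*(-1/2142) = 34060/357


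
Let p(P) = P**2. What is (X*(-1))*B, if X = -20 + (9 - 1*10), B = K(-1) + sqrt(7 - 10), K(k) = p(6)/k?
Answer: -756 + 21*I*sqrt(3) ≈ -756.0 + 36.373*I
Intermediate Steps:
K(k) = 36/k (K(k) = 6**2/k = 36/k)
B = -36 + I*sqrt(3) (B = 36/(-1) + sqrt(7 - 10) = 36*(-1) + sqrt(-3) = -36 + I*sqrt(3) ≈ -36.0 + 1.732*I)
X = -21 (X = -20 + (9 - 10) = -20 - 1 = -21)
(X*(-1))*B = (-21*(-1))*(-36 + I*sqrt(3)) = 21*(-36 + I*sqrt(3)) = -756 + 21*I*sqrt(3)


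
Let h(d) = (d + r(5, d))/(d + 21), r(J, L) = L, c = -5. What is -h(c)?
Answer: 5/8 ≈ 0.62500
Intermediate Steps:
h(d) = 2*d/(21 + d) (h(d) = (d + d)/(d + 21) = (2*d)/(21 + d) = 2*d/(21 + d))
-h(c) = -2*(-5)/(21 - 5) = -2*(-5)/16 = -1*(-5/8) = 5/8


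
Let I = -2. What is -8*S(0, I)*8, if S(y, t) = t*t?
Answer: -256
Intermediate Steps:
S(y, t) = t**2
-8*S(0, I)*8 = -8*(-2)**2*8 = -8*4*8 = -32*8 = -256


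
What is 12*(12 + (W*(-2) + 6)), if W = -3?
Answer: 288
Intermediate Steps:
12*(12 + (W*(-2) + 6)) = 12*(12 + (-3*(-2) + 6)) = 12*(12 + (6 + 6)) = 12*(12 + 12) = 12*24 = 288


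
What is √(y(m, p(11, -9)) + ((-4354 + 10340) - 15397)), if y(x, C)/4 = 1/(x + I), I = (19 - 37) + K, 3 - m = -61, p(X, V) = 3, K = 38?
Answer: I*√4150230/21 ≈ 97.01*I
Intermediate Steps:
m = 64 (m = 3 - 1*(-61) = 3 + 61 = 64)
I = 20 (I = (19 - 37) + 38 = -18 + 38 = 20)
y(x, C) = 4/(20 + x) (y(x, C) = 4/(x + 20) = 4/(20 + x))
√(y(m, p(11, -9)) + ((-4354 + 10340) - 15397)) = √(4/(20 + 64) + ((-4354 + 10340) - 15397)) = √(4/84 + (5986 - 15397)) = √(4*(1/84) - 9411) = √(1/21 - 9411) = √(-197630/21) = I*√4150230/21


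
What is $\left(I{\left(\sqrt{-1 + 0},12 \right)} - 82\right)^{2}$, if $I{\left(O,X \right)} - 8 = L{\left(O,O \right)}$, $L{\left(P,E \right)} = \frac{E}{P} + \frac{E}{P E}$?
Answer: $5328 + 146 i \approx 5328.0 + 146.0 i$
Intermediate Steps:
$L{\left(P,E \right)} = \frac{1}{P} + \frac{E}{P}$ ($L{\left(P,E \right)} = \frac{E}{P} + \frac{E}{E P} = \frac{E}{P} + E \frac{1}{E P} = \frac{E}{P} + \frac{1}{P} = \frac{1}{P} + \frac{E}{P}$)
$I{\left(O,X \right)} = 8 + \frac{1 + O}{O}$
$\left(I{\left(\sqrt{-1 + 0},12 \right)} - 82\right)^{2} = \left(\left(9 + \frac{1}{\sqrt{-1 + 0}}\right) - 82\right)^{2} = \left(\left(9 + \frac{1}{\sqrt{-1}}\right) - 82\right)^{2} = \left(\left(9 + \frac{1}{i}\right) - 82\right)^{2} = \left(\left(9 - i\right) - 82\right)^{2} = \left(-73 - i\right)^{2}$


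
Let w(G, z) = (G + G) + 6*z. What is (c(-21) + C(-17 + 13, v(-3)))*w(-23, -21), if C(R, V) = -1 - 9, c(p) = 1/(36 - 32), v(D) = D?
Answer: 1677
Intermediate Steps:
w(G, z) = 2*G + 6*z
c(p) = 1/4
C(R, V) = -10
(c(-21) + C(-17 + 13, v(-3)))*w(-23, -21) = (1/4 - 10)*(2*(-23) + 6*(-21)) = -39*(-46 - 126)/4 = -39/4*(-172) = 1677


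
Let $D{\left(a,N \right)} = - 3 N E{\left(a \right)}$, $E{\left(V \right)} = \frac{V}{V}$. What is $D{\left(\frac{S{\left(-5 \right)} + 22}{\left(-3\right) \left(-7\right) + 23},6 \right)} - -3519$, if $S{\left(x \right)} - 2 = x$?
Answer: $3501$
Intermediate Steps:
$E{\left(V \right)} = 1$
$S{\left(x \right)} = 2 + x$
$D{\left(a,N \right)} = - 3 N$ ($D{\left(a,N \right)} = - 3 N 1 = - 3 N$)
$D{\left(\frac{S{\left(-5 \right)} + 22}{\left(-3\right) \left(-7\right) + 23},6 \right)} - -3519 = \left(-3\right) 6 - -3519 = -18 + 3519 = 3501$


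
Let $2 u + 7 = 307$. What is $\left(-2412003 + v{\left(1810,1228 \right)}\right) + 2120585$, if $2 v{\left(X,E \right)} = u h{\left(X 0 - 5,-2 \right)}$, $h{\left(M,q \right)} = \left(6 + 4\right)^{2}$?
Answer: $-283918$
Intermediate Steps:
$u = 150$ ($u = - \frac{7}{2} + \frac{1}{2} \cdot 307 = - \frac{7}{2} + \frac{307}{2} = 150$)
$h{\left(M,q \right)} = 100$ ($h{\left(M,q \right)} = 10^{2} = 100$)
$v{\left(X,E \right)} = 7500$ ($v{\left(X,E \right)} = \frac{150 \cdot 100}{2} = \frac{1}{2} \cdot 15000 = 7500$)
$\left(-2412003 + v{\left(1810,1228 \right)}\right) + 2120585 = \left(-2412003 + 7500\right) + 2120585 = -2404503 + 2120585 = -283918$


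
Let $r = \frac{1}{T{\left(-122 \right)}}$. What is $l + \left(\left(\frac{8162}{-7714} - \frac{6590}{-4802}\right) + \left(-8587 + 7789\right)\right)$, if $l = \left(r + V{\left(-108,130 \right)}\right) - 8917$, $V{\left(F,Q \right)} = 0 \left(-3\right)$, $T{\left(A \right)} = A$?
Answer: $- \frac{1567951813717}{161400022} \approx -9714.7$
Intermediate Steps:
$V{\left(F,Q \right)} = 0$
$r = - \frac{1}{122}$ ($r = \frac{1}{-122} = - \frac{1}{122} \approx -0.0081967$)
$l = - \frac{1087875}{122}$ ($l = \left(- \frac{1}{122} + 0\right) - 8917 = - \frac{1}{122} - 8917 = - \frac{1087875}{122} \approx -8917.0$)
$l + \left(\left(\frac{8162}{-7714} - \frac{6590}{-4802}\right) + \left(-8587 + 7789\right)\right) = - \frac{1087875}{122} + \left(\left(\frac{8162}{-7714} - \frac{6590}{-4802}\right) + \left(-8587 + 7789\right)\right) = - \frac{1087875}{122} + \left(\left(8162 \left(- \frac{1}{7714}\right) - - \frac{3295}{2401}\right) - 798\right) = - \frac{1087875}{122} + \left(\left(- \frac{583}{551} + \frac{3295}{2401}\right) - 798\right) = - \frac{1087875}{122} + \left(\frac{415762}{1322951} - 798\right) = - \frac{1087875}{122} - \frac{1055299136}{1322951} = - \frac{1567951813717}{161400022}$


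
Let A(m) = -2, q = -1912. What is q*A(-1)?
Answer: 3824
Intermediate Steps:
q*A(-1) = -1912*(-2) = 3824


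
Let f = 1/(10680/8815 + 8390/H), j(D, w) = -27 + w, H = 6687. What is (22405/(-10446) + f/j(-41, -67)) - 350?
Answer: -5026830965796833/14274721131924 ≈ -352.15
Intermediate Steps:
f = 11789181/29075002 (f = 1/(10680/8815 + 8390/6687) = 1/(10680*(1/8815) + 8390*(1/6687)) = 1/(2136/1763 + 8390/6687) = 1/(29075002/11789181) = 11789181/29075002 ≈ 0.40547)
(22405/(-10446) + f/j(-41, -67)) - 350 = (22405/(-10446) + 11789181/(29075002*(-27 - 67))) - 350 = (22405*(-1/10446) + (11789181/29075002)/(-94)) - 350 = (-22405/10446 + (11789181/29075002)*(-1/94)) - 350 = (-22405/10446 - 11789181/2733050188) - 350 = -30678569623433/14274721131924 - 350 = -5026830965796833/14274721131924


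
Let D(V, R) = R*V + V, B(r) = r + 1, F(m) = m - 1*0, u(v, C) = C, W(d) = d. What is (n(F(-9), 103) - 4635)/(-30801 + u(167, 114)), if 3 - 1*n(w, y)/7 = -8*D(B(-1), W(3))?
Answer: 1538/10229 ≈ 0.15036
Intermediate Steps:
F(m) = m (F(m) = m + 0 = m)
B(r) = 1 + r
D(V, R) = V + R*V
n(w, y) = 21 (n(w, y) = 21 - (-56)*(1 - 1)*(1 + 3) = 21 - (-56)*0*4 = 21 - (-56)*0 = 21 - 7*0 = 21 + 0 = 21)
(n(F(-9), 103) - 4635)/(-30801 + u(167, 114)) = (21 - 4635)/(-30801 + 114) = -4614/(-30687) = -4614*(-1/30687) = 1538/10229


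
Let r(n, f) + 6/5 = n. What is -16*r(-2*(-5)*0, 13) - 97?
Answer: -389/5 ≈ -77.800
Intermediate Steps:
r(n, f) = -6/5 + n
-16*r(-2*(-5)*0, 13) - 97 = -16*(-6/5 - 2*(-5)*0) - 97 = -16*(-6/5 + 10*0) - 97 = -16*(-6/5 + 0) - 97 = -16*(-6/5) - 97 = 96/5 - 97 = -389/5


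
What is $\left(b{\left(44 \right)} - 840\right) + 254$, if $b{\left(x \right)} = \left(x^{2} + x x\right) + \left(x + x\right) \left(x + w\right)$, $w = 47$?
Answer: $11294$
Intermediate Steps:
$b{\left(x \right)} = 2 x^{2} + 2 x \left(47 + x\right)$ ($b{\left(x \right)} = \left(x^{2} + x x\right) + \left(x + x\right) \left(x + 47\right) = \left(x^{2} + x^{2}\right) + 2 x \left(47 + x\right) = 2 x^{2} + 2 x \left(47 + x\right)$)
$\left(b{\left(44 \right)} - 840\right) + 254 = \left(2 \cdot 44 \left(47 + 2 \cdot 44\right) - 840\right) + 254 = \left(2 \cdot 44 \left(47 + 88\right) - 840\right) + 254 = \left(2 \cdot 44 \cdot 135 - 840\right) + 254 = \left(11880 - 840\right) + 254 = 11040 + 254 = 11294$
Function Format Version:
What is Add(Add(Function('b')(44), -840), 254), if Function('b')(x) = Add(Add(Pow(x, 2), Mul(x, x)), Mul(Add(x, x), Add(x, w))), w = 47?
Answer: 11294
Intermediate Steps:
Function('b')(x) = Add(Mul(2, Pow(x, 2)), Mul(2, x, Add(47, x))) (Function('b')(x) = Add(Add(Pow(x, 2), Mul(x, x)), Mul(Add(x, x), Add(x, 47))) = Add(Add(Pow(x, 2), Pow(x, 2)), Mul(Mul(2, x), Add(47, x))) = Add(Mul(2, Pow(x, 2)), Mul(2, x, Add(47, x))))
Add(Add(Function('b')(44), -840), 254) = Add(Add(Mul(2, 44, Add(47, Mul(2, 44))), -840), 254) = Add(Add(Mul(2, 44, Add(47, 88)), -840), 254) = Add(Add(Mul(2, 44, 135), -840), 254) = Add(Add(11880, -840), 254) = Add(11040, 254) = 11294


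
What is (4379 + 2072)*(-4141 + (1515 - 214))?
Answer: -18320840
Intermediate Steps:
(4379 + 2072)*(-4141 + (1515 - 214)) = 6451*(-4141 + 1301) = 6451*(-2840) = -18320840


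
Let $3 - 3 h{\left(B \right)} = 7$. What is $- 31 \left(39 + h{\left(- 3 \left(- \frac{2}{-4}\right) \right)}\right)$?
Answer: $- \frac{3503}{3} \approx -1167.7$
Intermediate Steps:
$h{\left(B \right)} = - \frac{4}{3}$ ($h{\left(B \right)} = 1 - \frac{7}{3} = - \frac{4}{3}$)
$- 31 \left(39 + h{\left(- 3 \left(- \frac{2}{-4}\right) \right)}\right) = - 31 \left(39 - \frac{4}{3}\right) = \left(-31\right) \frac{113}{3} = - \frac{3503}{3}$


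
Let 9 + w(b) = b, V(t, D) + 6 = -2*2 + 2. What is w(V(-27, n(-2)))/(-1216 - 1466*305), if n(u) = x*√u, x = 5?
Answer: 17/448346 ≈ 3.7917e-5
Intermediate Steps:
n(u) = 5*√u
V(t, D) = -8 (V(t, D) = -6 + (-2*2 + 2) = -6 + (-4 + 2) = -6 - 2 = -8)
w(b) = -9 + b
w(V(-27, n(-2)))/(-1216 - 1466*305) = (-9 - 8)/(-1216 - 1466*305) = -17/(-1216 - 447130) = -17/(-448346) = -17*(-1/448346) = 17/448346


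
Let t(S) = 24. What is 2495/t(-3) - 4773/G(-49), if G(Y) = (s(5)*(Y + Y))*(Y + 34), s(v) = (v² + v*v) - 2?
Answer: 814503/7840 ≈ 103.89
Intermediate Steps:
s(v) = -2 + 2*v² (s(v) = (v² + v²) - 2 = 2*v² - 2 = -2 + 2*v²)
G(Y) = 96*Y*(34 + Y) (G(Y) = ((-2 + 2*5²)*(Y + Y))*(Y + 34) = ((-2 + 2*25)*(2*Y))*(34 + Y) = ((-2 + 50)*(2*Y))*(34 + Y) = (48*(2*Y))*(34 + Y) = (96*Y)*(34 + Y) = 96*Y*(34 + Y))
2495/t(-3) - 4773/G(-49) = 2495/24 - 4773*(-1/(4704*(34 - 49))) = 2495*(1/24) - 4773/(96*(-49)*(-15)) = 2495/24 - 4773/70560 = 2495/24 - 4773*1/70560 = 2495/24 - 1591/23520 = 814503/7840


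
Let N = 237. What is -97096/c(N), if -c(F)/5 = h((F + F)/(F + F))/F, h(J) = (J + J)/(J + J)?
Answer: 23011752/5 ≈ 4.6024e+6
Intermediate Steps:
h(J) = 1 (h(J) = (2*J)/((2*J)) = (2*J)*(1/(2*J)) = 1)
c(F) = -5/F
-97096/c(N) = -97096/((-5/237)) = -97096/((-5*1/237)) = -97096/(-5/237) = -97096*(-237/5) = 23011752/5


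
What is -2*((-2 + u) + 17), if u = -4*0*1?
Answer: -30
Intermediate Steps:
u = 0 (u = 0*1 = 0)
-2*((-2 + u) + 17) = -2*((-2 + 0) + 17) = -2*(-2 + 17) = -2*15 = -30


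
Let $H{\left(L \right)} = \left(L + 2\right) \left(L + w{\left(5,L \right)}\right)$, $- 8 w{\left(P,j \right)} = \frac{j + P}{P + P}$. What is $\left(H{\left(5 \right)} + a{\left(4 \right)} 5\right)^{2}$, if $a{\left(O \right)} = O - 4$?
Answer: $\frac{74529}{64} \approx 1164.5$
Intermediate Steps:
$a{\left(O \right)} = -4 + O$ ($a{\left(O \right)} = O - 4 = -4 + O$)
$w{\left(P,j \right)} = - \frac{P + j}{16 P}$ ($w{\left(P,j \right)} = - \frac{\left(j + P\right) \frac{1}{P + P}}{8} = - \frac{\left(P + j\right) \frac{1}{2 P}}{8} = - \frac{\frac{1}{2} \frac{1}{P} \left(P + j\right)}{8} = - \frac{P + j}{16 P}$)
$H{\left(L \right)} = \left(2 + L\right) \left(- \frac{1}{16} + \frac{79 L}{80}\right)$ ($H{\left(L \right)} = \left(L + 2\right) \left(L + \frac{\left(-1\right) 5 - L}{16 \cdot 5}\right) = \left(2 + L\right) \left(L + \frac{1}{16} \cdot \frac{1}{5} \left(-5 - L\right)\right) = \left(2 + L\right) \left(L - \left(\frac{1}{16} + \frac{L}{80}\right)\right) = \left(2 + L\right) \left(- \frac{1}{16} + \frac{79 L}{80}\right)$)
$\left(H{\left(5 \right)} + a{\left(4 \right)} 5\right)^{2} = \left(\left(- \frac{1}{8} + \frac{79 \cdot 5^{2}}{80} + \frac{153}{80} \cdot 5\right) + \left(-4 + 4\right) 5\right)^{2} = \left(\left(- \frac{1}{8} + \frac{79}{80} \cdot 25 + \frac{153}{16}\right) + 0 \cdot 5\right)^{2} = \left(\left(- \frac{1}{8} + \frac{395}{16} + \frac{153}{16}\right) + 0\right)^{2} = \left(\frac{273}{8} + 0\right)^{2} = \left(\frac{273}{8}\right)^{2} = \frac{74529}{64}$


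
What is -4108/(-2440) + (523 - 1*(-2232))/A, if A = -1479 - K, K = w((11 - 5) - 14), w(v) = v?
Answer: -169833/897310 ≈ -0.18927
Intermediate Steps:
K = -8 (K = (11 - 5) - 14 = 6 - 14 = -8)
A = -1471 (A = -1479 - 1*(-8) = -1479 + 8 = -1471)
-4108/(-2440) + (523 - 1*(-2232))/A = -4108/(-2440) + (523 - 1*(-2232))/(-1471) = -4108*(-1/2440) + (523 + 2232)*(-1/1471) = 1027/610 + 2755*(-1/1471) = 1027/610 - 2755/1471 = -169833/897310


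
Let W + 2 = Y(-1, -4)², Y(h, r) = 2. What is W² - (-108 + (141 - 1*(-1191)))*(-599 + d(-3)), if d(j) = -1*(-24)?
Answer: 703804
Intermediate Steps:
d(j) = 24
W = 2 (W = -2 + 2² = -2 + 4 = 2)
W² - (-108 + (141 - 1*(-1191)))*(-599 + d(-3)) = 2² - (-108 + (141 - 1*(-1191)))*(-599 + 24) = 4 - (-108 + (141 + 1191))*(-575) = 4 - (-108 + 1332)*(-575) = 4 - 1224*(-575) = 4 - 1*(-703800) = 4 + 703800 = 703804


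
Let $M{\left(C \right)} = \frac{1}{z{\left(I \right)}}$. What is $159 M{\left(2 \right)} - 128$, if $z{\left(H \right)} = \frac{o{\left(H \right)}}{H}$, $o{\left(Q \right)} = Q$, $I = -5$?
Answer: $31$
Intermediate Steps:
$z{\left(H \right)} = 1$ ($z{\left(H \right)} = \frac{H}{H} = 1$)
$M{\left(C \right)} = 1$ ($M{\left(C \right)} = 1^{-1} = 1$)
$159 M{\left(2 \right)} - 128 = 159 \cdot 1 - 128 = 159 - 128 = 31$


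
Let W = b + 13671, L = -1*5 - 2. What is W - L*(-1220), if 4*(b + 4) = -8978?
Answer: 5765/2 ≈ 2882.5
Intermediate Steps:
b = -4497/2 (b = -4 + (¼)*(-8978) = -4 - 4489/2 = -4497/2 ≈ -2248.5)
L = -7 (L = -5 - 2 = -7)
W = 22845/2 (W = -4497/2 + 13671 = 22845/2 ≈ 11423.)
W - L*(-1220) = 22845/2 - (-7)*(-1220) = 22845/2 - 1*8540 = 22845/2 - 8540 = 5765/2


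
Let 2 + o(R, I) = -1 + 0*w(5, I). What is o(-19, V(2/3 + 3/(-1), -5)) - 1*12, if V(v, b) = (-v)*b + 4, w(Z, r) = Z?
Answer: -15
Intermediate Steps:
V(v, b) = 4 - b*v (V(v, b) = -b*v + 4 = 4 - b*v)
o(R, I) = -3 (o(R, I) = -2 + (-1 + 0*5) = -2 + (-1 + 0) = -2 - 1 = -3)
o(-19, V(2/3 + 3/(-1), -5)) - 1*12 = -3 - 1*12 = -3 - 12 = -15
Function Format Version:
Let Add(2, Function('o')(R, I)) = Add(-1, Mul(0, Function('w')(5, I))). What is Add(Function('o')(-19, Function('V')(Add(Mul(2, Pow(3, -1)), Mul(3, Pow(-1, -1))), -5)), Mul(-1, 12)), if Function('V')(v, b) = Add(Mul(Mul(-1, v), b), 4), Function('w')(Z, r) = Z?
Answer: -15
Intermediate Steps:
Function('V')(v, b) = Add(4, Mul(-1, b, v)) (Function('V')(v, b) = Add(Mul(-1, b, v), 4) = Add(4, Mul(-1, b, v)))
Function('o')(R, I) = -3 (Function('o')(R, I) = Add(-2, Add(-1, Mul(0, 5))) = Add(-2, Add(-1, 0)) = Add(-2, -1) = -3)
Add(Function('o')(-19, Function('V')(Add(Mul(2, Pow(3, -1)), Mul(3, Pow(-1, -1))), -5)), Mul(-1, 12)) = Add(-3, Mul(-1, 12)) = Add(-3, -12) = -15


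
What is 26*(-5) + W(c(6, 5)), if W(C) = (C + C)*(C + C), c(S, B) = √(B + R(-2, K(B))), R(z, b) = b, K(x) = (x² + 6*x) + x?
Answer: 130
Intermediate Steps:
K(x) = x² + 7*x
c(S, B) = √(B + B*(7 + B))
W(C) = 4*C² (W(C) = (2*C)*(2*C) = 4*C²)
26*(-5) + W(c(6, 5)) = 26*(-5) + 4*(√(5*(8 + 5)))² = -130 + 4*(√(5*13))² = -130 + 4*(√65)² = -130 + 4*65 = -130 + 260 = 130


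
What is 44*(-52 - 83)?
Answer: -5940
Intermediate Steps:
44*(-52 - 83) = 44*(-135) = -5940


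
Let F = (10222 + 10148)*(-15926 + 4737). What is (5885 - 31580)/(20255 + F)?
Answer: 5139/45579935 ≈ 0.00011275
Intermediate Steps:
F = -227919930 (F = 20370*(-11189) = -227919930)
(5885 - 31580)/(20255 + F) = (5885 - 31580)/(20255 - 227919930) = -25695/(-227899675) = -25695*(-1/227899675) = 5139/45579935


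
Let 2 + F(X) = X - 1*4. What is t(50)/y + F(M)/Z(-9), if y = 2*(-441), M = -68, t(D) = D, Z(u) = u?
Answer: 3601/441 ≈ 8.1655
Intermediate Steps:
y = -882
F(X) = -6 + X (F(X) = -2 + (X - 1*4) = -2 + (X - 4) = -2 + (-4 + X) = -6 + X)
t(50)/y + F(M)/Z(-9) = 50/(-882) + (-6 - 68)/(-9) = 50*(-1/882) - 74*(-1/9) = -25/441 + 74/9 = 3601/441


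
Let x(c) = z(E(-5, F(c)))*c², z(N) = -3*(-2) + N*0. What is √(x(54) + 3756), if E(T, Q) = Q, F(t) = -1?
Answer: 2*√5313 ≈ 145.78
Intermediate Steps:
z(N) = 6 (z(N) = 6 + 0 = 6)
x(c) = 6*c²
√(x(54) + 3756) = √(6*54² + 3756) = √(6*2916 + 3756) = √(17496 + 3756) = √21252 = 2*√5313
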